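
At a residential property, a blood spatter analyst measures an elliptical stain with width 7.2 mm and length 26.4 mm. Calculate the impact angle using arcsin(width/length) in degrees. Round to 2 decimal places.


Blood spatter impact angle calculation:
width / length = 7.2 / 26.4 = 0.272727
angle = arcsin(0.272727)
angle = 15.83 degrees

15.83


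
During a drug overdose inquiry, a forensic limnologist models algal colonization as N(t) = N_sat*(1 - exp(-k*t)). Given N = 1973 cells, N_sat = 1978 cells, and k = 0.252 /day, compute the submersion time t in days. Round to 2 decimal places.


PMSI from diatom colonization curve:
N / N_sat = 1973 / 1978 = 0.997472
1 - N/N_sat = 0.002528
ln(1 - N/N_sat) = -5.980327
t = -ln(1 - N/N_sat) / k = -(-5.980327) / 0.252 = 23.73 days

23.73


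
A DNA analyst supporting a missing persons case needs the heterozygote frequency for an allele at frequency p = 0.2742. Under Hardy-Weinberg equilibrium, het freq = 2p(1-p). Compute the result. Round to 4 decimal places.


Hardy-Weinberg heterozygote frequency:
q = 1 - p = 1 - 0.2742 = 0.7258
2pq = 2 * 0.2742 * 0.7258 = 0.3980

0.3980


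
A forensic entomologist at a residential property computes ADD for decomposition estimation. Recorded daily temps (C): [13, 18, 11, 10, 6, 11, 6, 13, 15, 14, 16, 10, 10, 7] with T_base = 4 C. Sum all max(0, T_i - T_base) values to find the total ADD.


Computing ADD day by day:
Day 1: max(0, 13 - 4) = 9
Day 2: max(0, 18 - 4) = 14
Day 3: max(0, 11 - 4) = 7
Day 4: max(0, 10 - 4) = 6
Day 5: max(0, 6 - 4) = 2
Day 6: max(0, 11 - 4) = 7
Day 7: max(0, 6 - 4) = 2
Day 8: max(0, 13 - 4) = 9
Day 9: max(0, 15 - 4) = 11
Day 10: max(0, 14 - 4) = 10
Day 11: max(0, 16 - 4) = 12
Day 12: max(0, 10 - 4) = 6
Day 13: max(0, 10 - 4) = 6
Day 14: max(0, 7 - 4) = 3
Total ADD = 104

104


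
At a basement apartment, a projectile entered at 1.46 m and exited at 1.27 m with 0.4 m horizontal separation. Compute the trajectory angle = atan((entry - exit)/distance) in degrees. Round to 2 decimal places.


Bullet trajectory angle:
Height difference = 1.46 - 1.27 = 0.19 m
angle = atan(0.19 / 0.4)
angle = atan(0.475)
angle = 25.41 degrees

25.41


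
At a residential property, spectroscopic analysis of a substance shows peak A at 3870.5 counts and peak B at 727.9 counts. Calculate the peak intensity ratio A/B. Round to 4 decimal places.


Spectral peak ratio:
Peak A = 3870.5 counts
Peak B = 727.9 counts
Ratio = 3870.5 / 727.9 = 5.3174

5.3174


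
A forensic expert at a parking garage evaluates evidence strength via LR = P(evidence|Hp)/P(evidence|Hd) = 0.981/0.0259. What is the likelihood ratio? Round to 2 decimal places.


Likelihood ratio calculation:
LR = P(E|Hp) / P(E|Hd)
LR = 0.981 / 0.0259
LR = 37.88

37.88


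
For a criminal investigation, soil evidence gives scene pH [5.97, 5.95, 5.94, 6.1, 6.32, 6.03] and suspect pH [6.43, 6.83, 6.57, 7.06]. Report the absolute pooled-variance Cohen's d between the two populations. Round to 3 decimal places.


Pooled-variance Cohen's d for soil pH comparison:
Scene mean = 36.31 / 6 = 6.051667
Suspect mean = 26.89 / 4 = 6.7225
Scene sample variance s_s^2 = 0.020857
Suspect sample variance s_c^2 = 0.078092
Pooled variance = ((n_s-1)*s_s^2 + (n_c-1)*s_c^2) / (n_s + n_c - 2) = 0.04232
Pooled SD = sqrt(0.04232) = 0.205718
Mean difference = -0.670833
|d| = |-0.670833| / 0.205718 = 3.261

3.261


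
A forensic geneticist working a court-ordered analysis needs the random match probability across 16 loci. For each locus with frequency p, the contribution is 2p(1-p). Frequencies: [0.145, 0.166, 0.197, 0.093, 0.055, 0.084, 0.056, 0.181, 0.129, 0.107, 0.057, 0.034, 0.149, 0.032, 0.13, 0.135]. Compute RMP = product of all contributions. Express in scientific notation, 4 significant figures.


Computing RMP for 16 loci:
Locus 1: 2 * 0.145 * 0.855 = 0.24795
Locus 2: 2 * 0.166 * 0.834 = 0.276888
Locus 3: 2 * 0.197 * 0.803 = 0.316382
Locus 4: 2 * 0.093 * 0.907 = 0.168702
Locus 5: 2 * 0.055 * 0.945 = 0.10395
Locus 6: 2 * 0.084 * 0.916 = 0.153888
Locus 7: 2 * 0.056 * 0.944 = 0.105728
Locus 8: 2 * 0.181 * 0.819 = 0.296478
Locus 9: 2 * 0.129 * 0.871 = 0.224718
Locus 10: 2 * 0.107 * 0.893 = 0.191102
Locus 11: 2 * 0.057 * 0.943 = 0.107502
Locus 12: 2 * 0.034 * 0.966 = 0.065688
Locus 13: 2 * 0.149 * 0.851 = 0.253598
Locus 14: 2 * 0.032 * 0.968 = 0.061952
Locus 15: 2 * 0.13 * 0.87 = 0.2262
Locus 16: 2 * 0.135 * 0.865 = 0.23355
RMP = 4.625e-13

4.625e-13


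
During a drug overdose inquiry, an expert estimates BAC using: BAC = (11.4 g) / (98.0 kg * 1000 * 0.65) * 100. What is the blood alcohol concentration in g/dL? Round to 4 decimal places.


Applying the Widmark formula:
BAC = (dose_g / (body_wt * 1000 * r)) * 100
Denominator = 98.0 * 1000 * 0.65 = 63700
BAC = (11.4 / 63700) * 100
BAC = 0.0179 g/dL

0.0179


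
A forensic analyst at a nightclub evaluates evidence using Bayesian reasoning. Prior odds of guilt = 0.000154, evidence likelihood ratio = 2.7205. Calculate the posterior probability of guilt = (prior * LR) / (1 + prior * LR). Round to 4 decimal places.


Bayesian evidence evaluation:
Posterior odds = prior_odds * LR = 0.000154 * 2.7205 = 0.000418957
Posterior probability = posterior_odds / (1 + posterior_odds)
= 0.000418957 / (1 + 0.000418957)
= 0.000418957 / 1.000418957
= 0.0004

0.0004


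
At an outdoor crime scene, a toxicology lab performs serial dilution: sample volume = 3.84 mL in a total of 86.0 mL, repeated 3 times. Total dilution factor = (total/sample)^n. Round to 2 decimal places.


Dilution factor calculation:
Single dilution = V_total / V_sample = 86.0 / 3.84 ≈ 22.395833
Number of dilutions = 3
Total DF = (86.0 / 3.84)^3 (full precision, rounded at the end) = 11233.15

11233.15


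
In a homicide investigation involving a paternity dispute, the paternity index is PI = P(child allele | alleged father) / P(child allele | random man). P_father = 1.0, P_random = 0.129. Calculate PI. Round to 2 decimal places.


Paternity Index calculation:
PI = P(allele|father) / P(allele|random)
PI = 1.0 / 0.129
PI = 7.75

7.75


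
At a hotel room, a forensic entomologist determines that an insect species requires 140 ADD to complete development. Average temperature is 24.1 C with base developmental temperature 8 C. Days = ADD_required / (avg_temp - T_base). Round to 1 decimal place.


Insect development time:
Effective temperature = avg_temp - T_base = 24.1 - 8 = 16.1 C
Days = ADD / effective_temp = 140 / 16.1 = 8.7 days

8.7


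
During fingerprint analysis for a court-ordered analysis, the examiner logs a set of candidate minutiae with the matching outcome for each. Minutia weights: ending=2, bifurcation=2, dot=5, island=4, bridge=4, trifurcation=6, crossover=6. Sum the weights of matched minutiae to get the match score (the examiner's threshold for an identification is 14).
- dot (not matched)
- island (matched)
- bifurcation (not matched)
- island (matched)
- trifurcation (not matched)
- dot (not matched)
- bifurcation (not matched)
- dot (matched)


Weighted minutiae match score:
  dot: not matched, +0
  island: matched, +4 (running total 4)
  bifurcation: not matched, +0
  island: matched, +4 (running total 8)
  trifurcation: not matched, +0
  dot: not matched, +0
  bifurcation: not matched, +0
  dot: matched, +5 (running total 13)
Total score = 13
Threshold = 14; verdict = inconclusive

13


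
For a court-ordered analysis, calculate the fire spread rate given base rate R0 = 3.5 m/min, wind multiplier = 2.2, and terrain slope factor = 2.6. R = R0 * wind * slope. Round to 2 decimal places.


Fire spread rate calculation:
R = R0 * wind_factor * slope_factor
= 3.5 * 2.2 * 2.6
= 7.7 * 2.6
= 20.02 m/min

20.02


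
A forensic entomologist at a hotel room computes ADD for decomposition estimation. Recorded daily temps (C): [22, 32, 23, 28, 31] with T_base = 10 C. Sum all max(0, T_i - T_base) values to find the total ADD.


Computing ADD day by day:
Day 1: max(0, 22 - 10) = 12
Day 2: max(0, 32 - 10) = 22
Day 3: max(0, 23 - 10) = 13
Day 4: max(0, 28 - 10) = 18
Day 5: max(0, 31 - 10) = 21
Total ADD = 86

86


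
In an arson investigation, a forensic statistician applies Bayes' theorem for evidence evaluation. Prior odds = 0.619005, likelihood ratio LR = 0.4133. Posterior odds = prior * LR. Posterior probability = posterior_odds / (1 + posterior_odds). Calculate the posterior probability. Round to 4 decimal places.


Bayesian evidence evaluation:
Posterior odds = prior_odds * LR = 0.619005 * 0.4133 = 0.2558348
Posterior probability = posterior_odds / (1 + posterior_odds)
= 0.2558348 / (1 + 0.2558348)
= 0.2558348 / 1.2558348
= 0.2037

0.2037


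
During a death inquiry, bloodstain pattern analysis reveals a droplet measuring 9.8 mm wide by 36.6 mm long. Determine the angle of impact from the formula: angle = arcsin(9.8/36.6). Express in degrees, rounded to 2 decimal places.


Blood spatter impact angle calculation:
width / length = 9.8 / 36.6 = 0.26776
angle = arcsin(0.26776)
angle = 15.53 degrees

15.53


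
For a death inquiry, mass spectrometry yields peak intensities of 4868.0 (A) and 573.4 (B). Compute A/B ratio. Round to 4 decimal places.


Spectral peak ratio:
Peak A = 4868.0 counts
Peak B = 573.4 counts
Ratio = 4868.0 / 573.4 = 8.4897

8.4897


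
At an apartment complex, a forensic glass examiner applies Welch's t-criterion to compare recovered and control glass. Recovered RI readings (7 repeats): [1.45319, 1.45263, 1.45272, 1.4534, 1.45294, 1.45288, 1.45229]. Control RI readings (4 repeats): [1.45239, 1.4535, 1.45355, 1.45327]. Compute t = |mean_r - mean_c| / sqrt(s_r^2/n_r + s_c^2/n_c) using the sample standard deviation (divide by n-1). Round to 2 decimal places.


Welch's t-criterion for glass RI comparison:
Recovered mean = sum / n_r = 10.17005 / 7 = 1.4528643
Control mean = sum / n_c = 5.81271 / 4 = 1.4531775
Recovered sample variance s_r^2 = 1.34095e-07
Control sample variance s_c^2 = 2.90492e-07
Welch SE (unpooled) = sqrt(s_r^2/n_r + s_c^2/n_c) = sqrt(1.91565e-08 + 7.26229e-08) = sqrt(9.17794e-08) = 0.000302951
|mean_r - mean_c| = 0.000313214
t = 0.000313214 / 0.000302951 = 1.03

1.03


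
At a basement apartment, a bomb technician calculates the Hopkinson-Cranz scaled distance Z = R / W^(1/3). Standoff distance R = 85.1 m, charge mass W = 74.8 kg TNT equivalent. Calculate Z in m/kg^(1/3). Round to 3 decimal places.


Scaled distance calculation:
W^(1/3) = 74.8^(1/3) = 4.213411
Z = R / W^(1/3) = 85.1 / 4.213411
Z = 20.197 m/kg^(1/3)

20.197


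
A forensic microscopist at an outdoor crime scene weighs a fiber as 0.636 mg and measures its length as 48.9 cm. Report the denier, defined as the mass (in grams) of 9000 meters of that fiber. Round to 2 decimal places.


Denier calculation:
Mass in grams = 0.636 mg / 1000 = 0.000636 g
Length in meters = 48.9 cm / 100 = 0.489 m
Linear density = mass / length = 0.000636 / 0.489 = 0.00130061 g/m
Denier = (g/m) * 9000 = 0.00130061 * 9000 = 11.71

11.71


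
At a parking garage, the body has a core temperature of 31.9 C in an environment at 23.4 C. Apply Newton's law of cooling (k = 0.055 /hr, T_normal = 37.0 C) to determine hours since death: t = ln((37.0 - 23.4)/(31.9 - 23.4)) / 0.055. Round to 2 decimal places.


Using Newton's law of cooling:
t = ln((T_normal - T_ambient) / (T_body - T_ambient)) / k
T_normal - T_ambient = 13.6
T_body - T_ambient = 8.5
Ratio = 1.6
ln(ratio) = 0.470004
t = 0.470004 / 0.055 = 8.55 hours

8.55


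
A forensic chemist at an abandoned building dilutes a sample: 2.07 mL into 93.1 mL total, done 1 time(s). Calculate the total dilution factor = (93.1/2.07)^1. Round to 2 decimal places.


Dilution factor calculation:
Single dilution = V_total / V_sample = 93.1 / 2.07 ≈ 44.975845
Number of dilutions = 1
Total DF = (93.1 / 2.07)^1 (full precision, rounded at the end) = 44.98

44.98


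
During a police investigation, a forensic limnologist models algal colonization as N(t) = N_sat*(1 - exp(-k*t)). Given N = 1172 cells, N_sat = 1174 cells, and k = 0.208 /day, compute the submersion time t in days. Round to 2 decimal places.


PMSI from diatom colonization curve:
N / N_sat = 1172 / 1174 = 0.998296
1 - N/N_sat = 0.001704
ln(1 - N/N_sat) = -6.374777
t = -ln(1 - N/N_sat) / k = -(-6.374777) / 0.208 = 30.65 days

30.65


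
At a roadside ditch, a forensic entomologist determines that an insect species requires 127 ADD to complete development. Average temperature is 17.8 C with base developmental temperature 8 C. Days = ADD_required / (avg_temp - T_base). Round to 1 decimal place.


Insect development time:
Effective temperature = avg_temp - T_base = 17.8 - 8 = 9.8 C
Days = ADD / effective_temp = 127 / 9.8 = 13.0 days

13.0


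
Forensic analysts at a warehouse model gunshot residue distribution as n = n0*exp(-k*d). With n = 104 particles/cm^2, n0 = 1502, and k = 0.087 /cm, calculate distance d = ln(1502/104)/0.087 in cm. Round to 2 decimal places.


GSR distance calculation:
n0/n = 1502 / 104 = 14.442308
ln(n0/n) = 2.670162
d = 2.670162 / 0.087 = 30.69 cm

30.69


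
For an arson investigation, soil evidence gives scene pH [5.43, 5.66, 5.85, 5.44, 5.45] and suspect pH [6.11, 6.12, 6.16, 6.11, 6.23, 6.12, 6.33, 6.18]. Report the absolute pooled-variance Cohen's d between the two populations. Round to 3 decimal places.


Pooled-variance Cohen's d for soil pH comparison:
Scene mean = 27.83 / 5 = 5.566
Suspect mean = 49.36 / 8 = 6.17
Scene sample variance s_s^2 = 0.03433
Suspect sample variance s_c^2 = 0.005943
Pooled variance = ((n_s-1)*s_s^2 + (n_c-1)*s_c^2) / (n_s + n_c - 2) = 0.016265
Pooled SD = sqrt(0.016265) = 0.127534
Mean difference = -0.604
|d| = |-0.604| / 0.127534 = 4.736

4.736


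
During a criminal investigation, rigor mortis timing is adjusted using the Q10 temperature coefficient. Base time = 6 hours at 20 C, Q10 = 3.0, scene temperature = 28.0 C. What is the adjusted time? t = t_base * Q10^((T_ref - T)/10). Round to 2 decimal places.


Rigor mortis time adjustment:
Exponent = (T_ref - T_actual) / 10 = (20 - 28.0) / 10 = -0.8
Q10 factor = 3.0^-0.8 = 0.41524
t_adjusted = 6 * 0.41524 = 2.49 hours

2.49


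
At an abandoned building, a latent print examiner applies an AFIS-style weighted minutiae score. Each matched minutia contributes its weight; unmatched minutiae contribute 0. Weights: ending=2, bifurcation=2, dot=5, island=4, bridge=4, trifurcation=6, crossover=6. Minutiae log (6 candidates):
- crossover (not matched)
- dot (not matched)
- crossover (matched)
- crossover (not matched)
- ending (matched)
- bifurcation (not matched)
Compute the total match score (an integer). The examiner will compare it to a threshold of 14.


Weighted minutiae match score:
  crossover: not matched, +0
  dot: not matched, +0
  crossover: matched, +6 (running total 6)
  crossover: not matched, +0
  ending: matched, +2 (running total 8)
  bifurcation: not matched, +0
Total score = 8
Threshold = 14; verdict = inconclusive

8


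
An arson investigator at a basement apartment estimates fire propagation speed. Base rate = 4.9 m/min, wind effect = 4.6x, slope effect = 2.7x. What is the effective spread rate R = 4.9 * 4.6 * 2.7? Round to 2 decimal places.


Fire spread rate calculation:
R = R0 * wind_factor * slope_factor
= 4.9 * 4.6 * 2.7
= 22.54 * 2.7
= 60.86 m/min

60.86


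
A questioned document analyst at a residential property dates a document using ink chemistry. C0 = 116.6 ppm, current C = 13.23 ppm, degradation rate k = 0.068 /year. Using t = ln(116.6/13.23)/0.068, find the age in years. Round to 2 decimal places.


Document age estimation:
C0/C = 116.6 / 13.23 = 8.813303
ln(C0/C) = 2.176262
t = 2.176262 / 0.068 = 32.00 years

32.00


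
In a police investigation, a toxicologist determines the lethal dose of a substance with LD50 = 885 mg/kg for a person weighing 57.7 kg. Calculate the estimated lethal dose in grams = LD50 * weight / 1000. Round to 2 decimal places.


Lethal dose calculation:
Lethal dose = LD50 * body_weight / 1000
= 885 * 57.7 / 1000
= 51064.5 / 1000
= 51.06 g

51.06


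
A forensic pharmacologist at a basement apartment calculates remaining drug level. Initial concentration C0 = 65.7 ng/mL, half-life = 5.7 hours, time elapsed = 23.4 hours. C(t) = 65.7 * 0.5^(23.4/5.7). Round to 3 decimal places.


Drug concentration decay:
Number of half-lives = t / t_half = 23.4 / 5.7 = 4.105263
Decay factor = 0.5^4.105263 = 0.05810222
C(t) = 65.7 * 0.05810222 = 3.817 ng/mL

3.817


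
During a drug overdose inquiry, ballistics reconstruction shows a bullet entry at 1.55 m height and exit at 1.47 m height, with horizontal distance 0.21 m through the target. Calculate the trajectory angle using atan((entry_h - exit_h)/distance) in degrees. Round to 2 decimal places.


Bullet trajectory angle:
Height difference = 1.55 - 1.47 = 0.08 m
angle = atan(0.08 / 0.21)
angle = atan(0.380952)
angle = 20.85 degrees

20.85


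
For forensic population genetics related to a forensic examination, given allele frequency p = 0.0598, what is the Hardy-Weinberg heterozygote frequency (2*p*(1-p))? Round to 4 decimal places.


Hardy-Weinberg heterozygote frequency:
q = 1 - p = 1 - 0.0598 = 0.9402
2pq = 2 * 0.0598 * 0.9402 = 0.1124

0.1124


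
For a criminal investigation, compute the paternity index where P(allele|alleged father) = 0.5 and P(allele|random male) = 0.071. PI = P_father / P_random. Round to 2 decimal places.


Paternity Index calculation:
PI = P(allele|father) / P(allele|random)
PI = 0.5 / 0.071
PI = 7.04

7.04


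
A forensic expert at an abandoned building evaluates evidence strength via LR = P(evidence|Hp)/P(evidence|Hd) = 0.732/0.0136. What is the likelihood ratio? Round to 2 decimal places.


Likelihood ratio calculation:
LR = P(E|Hp) / P(E|Hd)
LR = 0.732 / 0.0136
LR = 53.82

53.82


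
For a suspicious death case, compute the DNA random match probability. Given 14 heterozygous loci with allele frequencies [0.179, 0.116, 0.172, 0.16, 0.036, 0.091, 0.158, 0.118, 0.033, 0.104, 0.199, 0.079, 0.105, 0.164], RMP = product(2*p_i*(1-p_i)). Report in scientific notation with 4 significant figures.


Computing RMP for 14 loci:
Locus 1: 2 * 0.179 * 0.821 = 0.293918
Locus 2: 2 * 0.116 * 0.884 = 0.205088
Locus 3: 2 * 0.172 * 0.828 = 0.284832
Locus 4: 2 * 0.16 * 0.84 = 0.2688
Locus 5: 2 * 0.036 * 0.964 = 0.069408
Locus 6: 2 * 0.091 * 0.909 = 0.165438
Locus 7: 2 * 0.158 * 0.842 = 0.266072
Locus 8: 2 * 0.118 * 0.882 = 0.208152
Locus 9: 2 * 0.033 * 0.967 = 0.063822
Locus 10: 2 * 0.104 * 0.896 = 0.186368
Locus 11: 2 * 0.199 * 0.801 = 0.318798
Locus 12: 2 * 0.079 * 0.921 = 0.145518
Locus 13: 2 * 0.105 * 0.895 = 0.18795
Locus 14: 2 * 0.164 * 0.836 = 0.274208
RMP = 8.347e-11

8.347e-11


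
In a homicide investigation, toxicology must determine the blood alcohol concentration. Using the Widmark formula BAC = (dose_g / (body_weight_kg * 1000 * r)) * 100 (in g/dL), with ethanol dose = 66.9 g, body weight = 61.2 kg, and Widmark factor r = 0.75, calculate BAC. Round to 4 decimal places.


Applying the Widmark formula:
BAC = (dose_g / (body_wt * 1000 * r)) * 100
Denominator = 61.2 * 1000 * 0.75 = 45900
BAC = (66.9 / 45900) * 100
BAC = 0.1458 g/dL

0.1458


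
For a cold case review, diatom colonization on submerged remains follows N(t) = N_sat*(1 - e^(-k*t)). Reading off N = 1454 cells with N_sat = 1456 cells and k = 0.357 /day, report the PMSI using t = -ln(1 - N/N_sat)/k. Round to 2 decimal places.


PMSI from diatom colonization curve:
N / N_sat = 1454 / 1456 = 0.998626
1 - N/N_sat = 0.001374
ln(1 - N/N_sat) = -6.590029
t = -ln(1 - N/N_sat) / k = -(-6.590029) / 0.357 = 18.46 days

18.46


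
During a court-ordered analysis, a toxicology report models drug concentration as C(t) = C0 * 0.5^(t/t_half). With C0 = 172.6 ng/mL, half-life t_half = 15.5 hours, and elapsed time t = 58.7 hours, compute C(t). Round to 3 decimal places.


Drug concentration decay:
Number of half-lives = t / t_half = 58.7 / 15.5 = 3.787097
Decay factor = 0.5^3.787097 = 0.07243863
C(t) = 172.6 * 0.07243863 = 12.503 ng/mL

12.503


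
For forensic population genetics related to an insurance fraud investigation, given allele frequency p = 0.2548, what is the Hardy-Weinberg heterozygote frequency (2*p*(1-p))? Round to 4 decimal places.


Hardy-Weinberg heterozygote frequency:
q = 1 - p = 1 - 0.2548 = 0.7452
2pq = 2 * 0.2548 * 0.7452 = 0.3798

0.3798


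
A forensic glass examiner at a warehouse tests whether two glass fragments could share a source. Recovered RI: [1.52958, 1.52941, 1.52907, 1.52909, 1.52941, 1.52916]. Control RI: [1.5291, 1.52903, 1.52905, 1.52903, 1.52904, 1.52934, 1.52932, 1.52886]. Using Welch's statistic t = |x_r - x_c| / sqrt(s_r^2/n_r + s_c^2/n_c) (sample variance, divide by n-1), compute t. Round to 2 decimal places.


Welch's t-criterion for glass RI comparison:
Recovered mean = sum / n_r = 9.17572 / 6 = 1.5292867
Control mean = sum / n_c = 12.23277 / 8 = 1.5290963
Recovered sample variance s_r^2 = 4.36267e-08
Control sample variance s_c^2 = 2.56268e-08
Welch SE (unpooled) = sqrt(s_r^2/n_r + s_c^2/n_c) = sqrt(7.27111e-09 + 3.20335e-09) = sqrt(1.04745e-08) = 0.000102345
|mean_r - mean_c| = 0.000190417
t = 0.000190417 / 0.000102345 = 1.86

1.86


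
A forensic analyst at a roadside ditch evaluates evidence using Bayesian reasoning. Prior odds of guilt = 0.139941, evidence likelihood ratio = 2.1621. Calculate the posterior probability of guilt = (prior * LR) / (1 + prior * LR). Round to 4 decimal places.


Bayesian evidence evaluation:
Posterior odds = prior_odds * LR = 0.139941 * 2.1621 = 0.3025664
Posterior probability = posterior_odds / (1 + posterior_odds)
= 0.3025664 / (1 + 0.3025664)
= 0.3025664 / 1.3025664
= 0.2323

0.2323


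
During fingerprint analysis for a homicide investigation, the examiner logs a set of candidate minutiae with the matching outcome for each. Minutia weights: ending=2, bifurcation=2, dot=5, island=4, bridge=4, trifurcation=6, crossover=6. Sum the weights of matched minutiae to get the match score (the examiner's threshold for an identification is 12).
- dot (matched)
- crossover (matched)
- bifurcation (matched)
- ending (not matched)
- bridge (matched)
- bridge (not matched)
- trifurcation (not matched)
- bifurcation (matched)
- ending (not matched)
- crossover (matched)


Weighted minutiae match score:
  dot: matched, +5 (running total 5)
  crossover: matched, +6 (running total 11)
  bifurcation: matched, +2 (running total 13)
  ending: not matched, +0
  bridge: matched, +4 (running total 17)
  bridge: not matched, +0
  trifurcation: not matched, +0
  bifurcation: matched, +2 (running total 19)
  ending: not matched, +0
  crossover: matched, +6 (running total 25)
Total score = 25
Threshold = 12; verdict = identification

25


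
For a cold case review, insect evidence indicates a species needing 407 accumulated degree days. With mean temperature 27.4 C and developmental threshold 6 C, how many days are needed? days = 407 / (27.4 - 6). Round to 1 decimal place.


Insect development time:
Effective temperature = avg_temp - T_base = 27.4 - 6 = 21.4 C
Days = ADD / effective_temp = 407 / 21.4 = 19.0 days

19.0


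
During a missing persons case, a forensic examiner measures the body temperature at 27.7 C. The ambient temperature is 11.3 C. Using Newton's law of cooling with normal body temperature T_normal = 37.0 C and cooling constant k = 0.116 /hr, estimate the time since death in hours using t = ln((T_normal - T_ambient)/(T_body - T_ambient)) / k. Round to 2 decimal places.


Using Newton's law of cooling:
t = ln((T_normal - T_ambient) / (T_body - T_ambient)) / k
T_normal - T_ambient = 25.7
T_body - T_ambient = 16.4
Ratio = 1.567073
ln(ratio) = 0.44921
t = 0.44921 / 0.116 = 3.87 hours

3.87


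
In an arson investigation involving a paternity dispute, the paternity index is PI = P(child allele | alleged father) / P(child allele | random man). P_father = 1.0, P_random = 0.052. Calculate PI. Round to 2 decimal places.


Paternity Index calculation:
PI = P(allele|father) / P(allele|random)
PI = 1.0 / 0.052
PI = 19.23

19.23


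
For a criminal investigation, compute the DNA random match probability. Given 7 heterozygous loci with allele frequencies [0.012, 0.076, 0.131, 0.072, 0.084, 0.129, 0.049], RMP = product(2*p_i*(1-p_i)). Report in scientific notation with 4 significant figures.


Computing RMP for 7 loci:
Locus 1: 2 * 0.012 * 0.988 = 0.023712
Locus 2: 2 * 0.076 * 0.924 = 0.140448
Locus 3: 2 * 0.131 * 0.869 = 0.227678
Locus 4: 2 * 0.072 * 0.928 = 0.133632
Locus 5: 2 * 0.084 * 0.916 = 0.153888
Locus 6: 2 * 0.129 * 0.871 = 0.224718
Locus 7: 2 * 0.049 * 0.951 = 0.093198
RMP = 3.266e-07

3.266e-07


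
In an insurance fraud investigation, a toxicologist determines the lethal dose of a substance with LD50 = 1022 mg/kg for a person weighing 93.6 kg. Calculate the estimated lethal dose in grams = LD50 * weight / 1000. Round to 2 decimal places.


Lethal dose calculation:
Lethal dose = LD50 * body_weight / 1000
= 1022 * 93.6 / 1000
= 95659.2 / 1000
= 95.66 g

95.66


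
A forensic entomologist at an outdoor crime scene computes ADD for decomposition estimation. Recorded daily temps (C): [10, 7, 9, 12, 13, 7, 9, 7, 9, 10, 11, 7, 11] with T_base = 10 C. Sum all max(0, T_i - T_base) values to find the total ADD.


Computing ADD day by day:
Day 1: max(0, 10 - 10) = 0
Day 2: max(0, 7 - 10) = 0
Day 3: max(0, 9 - 10) = 0
Day 4: max(0, 12 - 10) = 2
Day 5: max(0, 13 - 10) = 3
Day 6: max(0, 7 - 10) = 0
Day 7: max(0, 9 - 10) = 0
Day 8: max(0, 7 - 10) = 0
Day 9: max(0, 9 - 10) = 0
Day 10: max(0, 10 - 10) = 0
Day 11: max(0, 11 - 10) = 1
Day 12: max(0, 7 - 10) = 0
Day 13: max(0, 11 - 10) = 1
Total ADD = 7

7


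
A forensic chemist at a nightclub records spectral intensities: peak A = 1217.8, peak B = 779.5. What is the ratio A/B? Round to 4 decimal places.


Spectral peak ratio:
Peak A = 1217.8 counts
Peak B = 779.5 counts
Ratio = 1217.8 / 779.5 = 1.5623

1.5623


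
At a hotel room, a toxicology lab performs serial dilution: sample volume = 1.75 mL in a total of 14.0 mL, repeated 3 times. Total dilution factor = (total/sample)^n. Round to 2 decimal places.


Dilution factor calculation:
Single dilution = V_total / V_sample = 14.0 / 1.75 ≈ 8
Number of dilutions = 3
Total DF = (14.0 / 1.75)^3 (full precision, rounded at the end) = 512.00

512.00


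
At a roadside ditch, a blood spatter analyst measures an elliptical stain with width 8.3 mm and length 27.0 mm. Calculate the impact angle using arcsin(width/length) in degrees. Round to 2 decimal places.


Blood spatter impact angle calculation:
width / length = 8.3 / 27.0 = 0.307407
angle = arcsin(0.307407)
angle = 17.90 degrees

17.90


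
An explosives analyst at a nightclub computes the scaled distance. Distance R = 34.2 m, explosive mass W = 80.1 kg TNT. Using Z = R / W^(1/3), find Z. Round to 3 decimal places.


Scaled distance calculation:
W^(1/3) = 80.1^(1/3) = 4.310664
Z = R / W^(1/3) = 34.2 / 4.310664
Z = 7.934 m/kg^(1/3)

7.934


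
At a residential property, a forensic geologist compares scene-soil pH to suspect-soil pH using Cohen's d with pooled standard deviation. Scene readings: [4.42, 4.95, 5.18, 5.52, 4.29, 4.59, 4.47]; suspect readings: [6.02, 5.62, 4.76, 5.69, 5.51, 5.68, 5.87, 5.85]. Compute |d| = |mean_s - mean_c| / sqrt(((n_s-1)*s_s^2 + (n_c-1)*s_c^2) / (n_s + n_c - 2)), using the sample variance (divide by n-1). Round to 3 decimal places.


Pooled-variance Cohen's d for soil pH comparison:
Scene mean = 33.42 / 7 = 4.774286
Suspect mean = 45 / 8 = 5.625
Scene sample variance s_s^2 = 0.206362
Suspect sample variance s_c^2 = 0.147914
Pooled variance = ((n_s-1)*s_s^2 + (n_c-1)*s_c^2) / (n_s + n_c - 2) = 0.17489
Pooled SD = sqrt(0.17489) = 0.418199
Mean difference = -0.850714
|d| = |-0.850714| / 0.418199 = 2.034

2.034


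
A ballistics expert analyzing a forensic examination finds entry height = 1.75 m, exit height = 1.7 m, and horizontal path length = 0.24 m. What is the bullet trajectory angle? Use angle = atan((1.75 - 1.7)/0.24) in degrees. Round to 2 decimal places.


Bullet trajectory angle:
Height difference = 1.75 - 1.7 = 0.05 m
angle = atan(0.05 / 0.24)
angle = atan(0.208333)
angle = 11.77 degrees

11.77


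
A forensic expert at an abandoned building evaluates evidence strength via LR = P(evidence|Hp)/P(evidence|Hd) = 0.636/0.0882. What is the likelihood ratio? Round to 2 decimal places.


Likelihood ratio calculation:
LR = P(E|Hp) / P(E|Hd)
LR = 0.636 / 0.0882
LR = 7.21

7.21


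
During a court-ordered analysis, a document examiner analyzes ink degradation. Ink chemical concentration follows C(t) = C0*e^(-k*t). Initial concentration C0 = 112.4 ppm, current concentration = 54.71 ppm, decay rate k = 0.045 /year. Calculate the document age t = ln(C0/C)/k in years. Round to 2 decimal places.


Document age estimation:
C0/C = 112.4 / 54.71 = 2.054469
ln(C0/C) = 0.720017
t = 0.720017 / 0.045 = 16.00 years

16.00


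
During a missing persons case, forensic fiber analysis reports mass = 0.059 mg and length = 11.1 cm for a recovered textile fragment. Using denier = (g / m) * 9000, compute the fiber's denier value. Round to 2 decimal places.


Denier calculation:
Mass in grams = 0.059 mg / 1000 = 0.000059 g
Length in meters = 11.1 cm / 100 = 0.111 m
Linear density = mass / length = 0.000059 / 0.111 = 0.00053153 g/m
Denier = (g/m) * 9000 = 0.00053153 * 9000 = 4.78

4.78


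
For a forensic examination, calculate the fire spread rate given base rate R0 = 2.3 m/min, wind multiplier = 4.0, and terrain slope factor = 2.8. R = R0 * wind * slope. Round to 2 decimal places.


Fire spread rate calculation:
R = R0 * wind_factor * slope_factor
= 2.3 * 4.0 * 2.8
= 9.2 * 2.8
= 25.76 m/min

25.76


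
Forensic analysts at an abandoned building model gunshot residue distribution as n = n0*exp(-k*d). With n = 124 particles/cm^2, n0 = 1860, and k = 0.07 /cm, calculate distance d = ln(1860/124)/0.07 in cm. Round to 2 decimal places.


GSR distance calculation:
n0/n = 1860 / 124 = 15
ln(n0/n) = 2.70805
d = 2.70805 / 0.07 = 38.69 cm

38.69


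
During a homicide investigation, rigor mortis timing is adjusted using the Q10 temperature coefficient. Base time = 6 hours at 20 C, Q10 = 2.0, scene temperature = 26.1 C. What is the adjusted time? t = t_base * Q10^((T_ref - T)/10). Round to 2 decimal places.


Rigor mortis time adjustment:
Exponent = (T_ref - T_actual) / 10 = (20 - 26.1) / 10 = -0.61
Q10 factor = 2.0^-0.61 = 0.6552
t_adjusted = 6 * 0.6552 = 3.93 hours

3.93


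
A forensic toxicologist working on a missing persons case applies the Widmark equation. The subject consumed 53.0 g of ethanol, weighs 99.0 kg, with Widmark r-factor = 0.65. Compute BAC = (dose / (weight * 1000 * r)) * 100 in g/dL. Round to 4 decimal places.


Applying the Widmark formula:
BAC = (dose_g / (body_wt * 1000 * r)) * 100
Denominator = 99.0 * 1000 * 0.65 = 64350
BAC = (53.0 / 64350) * 100
BAC = 0.0824 g/dL

0.0824


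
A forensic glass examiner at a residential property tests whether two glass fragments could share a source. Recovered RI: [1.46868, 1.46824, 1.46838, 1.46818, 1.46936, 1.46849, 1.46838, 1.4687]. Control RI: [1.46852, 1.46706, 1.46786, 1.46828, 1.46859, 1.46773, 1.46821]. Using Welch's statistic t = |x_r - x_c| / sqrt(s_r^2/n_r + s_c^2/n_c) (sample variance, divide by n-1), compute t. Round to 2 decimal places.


Welch's t-criterion for glass RI comparison:
Recovered mean = sum / n_r = 11.74841 / 8 = 1.4685512
Control mean = sum / n_c = 10.27625 / 7 = 1.4680357
Recovered sample variance s_r^2 = 1.41412e-07
Control sample variance s_c^2 = 2.84695e-07
Welch SE (unpooled) = sqrt(s_r^2/n_r + s_c^2/n_c) = sqrt(1.76766e-08 + 4.06707e-08) = sqrt(5.83473e-08) = 0.000241552
|mean_r - mean_c| = 0.000515536
t = 0.000515536 / 0.000241552 = 2.13

2.13


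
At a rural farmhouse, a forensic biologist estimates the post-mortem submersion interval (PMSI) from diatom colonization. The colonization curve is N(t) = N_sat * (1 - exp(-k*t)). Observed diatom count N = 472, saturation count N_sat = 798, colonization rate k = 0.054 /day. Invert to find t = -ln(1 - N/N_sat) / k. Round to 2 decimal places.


PMSI from diatom colonization curve:
N / N_sat = 472 / 798 = 0.591479
1 - N/N_sat = 0.408521
ln(1 - N/N_sat) = -0.895212
t = -ln(1 - N/N_sat) / k = -(-0.895212) / 0.054 = 16.58 days

16.58


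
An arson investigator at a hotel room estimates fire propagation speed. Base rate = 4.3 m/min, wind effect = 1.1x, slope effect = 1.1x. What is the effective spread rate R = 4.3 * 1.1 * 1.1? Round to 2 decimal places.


Fire spread rate calculation:
R = R0 * wind_factor * slope_factor
= 4.3 * 1.1 * 1.1
= 4.73 * 1.1
= 5.20 m/min

5.20


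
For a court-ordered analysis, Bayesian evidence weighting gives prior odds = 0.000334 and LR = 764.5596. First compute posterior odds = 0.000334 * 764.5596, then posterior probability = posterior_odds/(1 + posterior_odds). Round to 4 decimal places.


Bayesian evidence evaluation:
Posterior odds = prior_odds * LR = 0.000334 * 764.5596 = 0.2553629
Posterior probability = posterior_odds / (1 + posterior_odds)
= 0.2553629 / (1 + 0.2553629)
= 0.2553629 / 1.2553629
= 0.2034

0.2034


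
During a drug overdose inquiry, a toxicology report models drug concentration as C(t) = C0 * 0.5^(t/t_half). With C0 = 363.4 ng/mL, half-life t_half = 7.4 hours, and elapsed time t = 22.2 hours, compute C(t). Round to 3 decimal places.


Drug concentration decay:
Number of half-lives = t / t_half = 22.2 / 7.4 = 3
Decay factor = 0.5^3 = 0.125
C(t) = 363.4 * 0.125 = 45.425 ng/mL

45.425


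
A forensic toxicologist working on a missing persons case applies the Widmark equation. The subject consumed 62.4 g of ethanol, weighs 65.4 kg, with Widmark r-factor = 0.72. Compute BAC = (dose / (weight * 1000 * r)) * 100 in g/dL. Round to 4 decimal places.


Applying the Widmark formula:
BAC = (dose_g / (body_wt * 1000 * r)) * 100
Denominator = 65.4 * 1000 * 0.72 = 47088
BAC = (62.4 / 47088) * 100
BAC = 0.1325 g/dL

0.1325


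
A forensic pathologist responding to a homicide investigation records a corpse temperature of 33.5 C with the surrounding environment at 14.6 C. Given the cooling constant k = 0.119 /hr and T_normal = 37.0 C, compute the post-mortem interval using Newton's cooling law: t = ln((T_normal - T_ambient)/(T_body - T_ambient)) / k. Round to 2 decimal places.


Using Newton's law of cooling:
t = ln((T_normal - T_ambient) / (T_body - T_ambient)) / k
T_normal - T_ambient = 22.4
T_body - T_ambient = 18.9
Ratio = 1.185185
ln(ratio) = 0.169899
t = 0.169899 / 0.119 = 1.43 hours

1.43


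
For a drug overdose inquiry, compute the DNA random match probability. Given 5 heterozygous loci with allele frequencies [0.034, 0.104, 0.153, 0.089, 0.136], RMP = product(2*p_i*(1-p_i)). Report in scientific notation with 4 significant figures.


Computing RMP for 5 loci:
Locus 1: 2 * 0.034 * 0.966 = 0.065688
Locus 2: 2 * 0.104 * 0.896 = 0.186368
Locus 3: 2 * 0.153 * 0.847 = 0.259182
Locus 4: 2 * 0.089 * 0.911 = 0.162158
Locus 5: 2 * 0.136 * 0.864 = 0.235008
RMP = 1.209e-04

1.209e-04


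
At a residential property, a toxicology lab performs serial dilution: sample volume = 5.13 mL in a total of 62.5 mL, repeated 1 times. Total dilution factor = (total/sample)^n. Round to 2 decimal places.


Dilution factor calculation:
Single dilution = V_total / V_sample = 62.5 / 5.13 ≈ 12.183236
Number of dilutions = 1
Total DF = (62.5 / 5.13)^1 (full precision, rounded at the end) = 12.18

12.18


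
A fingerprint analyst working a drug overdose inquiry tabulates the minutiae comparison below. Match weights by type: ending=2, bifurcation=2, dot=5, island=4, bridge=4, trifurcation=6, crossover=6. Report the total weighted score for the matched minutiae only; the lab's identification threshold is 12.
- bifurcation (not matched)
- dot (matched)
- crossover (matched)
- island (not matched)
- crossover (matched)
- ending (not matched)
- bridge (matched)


Weighted minutiae match score:
  bifurcation: not matched, +0
  dot: matched, +5 (running total 5)
  crossover: matched, +6 (running total 11)
  island: not matched, +0
  crossover: matched, +6 (running total 17)
  ending: not matched, +0
  bridge: matched, +4 (running total 21)
Total score = 21
Threshold = 12; verdict = identification

21


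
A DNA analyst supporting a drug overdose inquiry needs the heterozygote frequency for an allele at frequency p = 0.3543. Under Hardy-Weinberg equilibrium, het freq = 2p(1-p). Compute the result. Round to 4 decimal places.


Hardy-Weinberg heterozygote frequency:
q = 1 - p = 1 - 0.3543 = 0.6457
2pq = 2 * 0.3543 * 0.6457 = 0.4575

0.4575


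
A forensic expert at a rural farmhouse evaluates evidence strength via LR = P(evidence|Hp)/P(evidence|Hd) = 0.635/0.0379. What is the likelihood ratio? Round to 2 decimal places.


Likelihood ratio calculation:
LR = P(E|Hp) / P(E|Hd)
LR = 0.635 / 0.0379
LR = 16.75

16.75


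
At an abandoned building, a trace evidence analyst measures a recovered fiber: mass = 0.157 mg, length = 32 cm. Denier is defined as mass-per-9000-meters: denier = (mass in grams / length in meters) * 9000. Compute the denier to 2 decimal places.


Denier calculation:
Mass in grams = 0.157 mg / 1000 = 0.000157 g
Length in meters = 32 cm / 100 = 0.32 m
Linear density = mass / length = 0.000157 / 0.32 = 0.00049062 g/m
Denier = (g/m) * 9000 = 0.00049062 * 9000 = 4.42

4.42


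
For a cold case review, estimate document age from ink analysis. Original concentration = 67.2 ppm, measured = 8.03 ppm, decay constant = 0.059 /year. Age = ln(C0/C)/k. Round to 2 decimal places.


Document age estimation:
C0/C = 67.2 / 8.03 = 8.368618
ln(C0/C) = 2.124489
t = 2.124489 / 0.059 = 36.01 years

36.01


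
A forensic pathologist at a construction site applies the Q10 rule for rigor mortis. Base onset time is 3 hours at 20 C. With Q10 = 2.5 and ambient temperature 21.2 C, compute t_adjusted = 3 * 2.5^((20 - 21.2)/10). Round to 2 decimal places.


Rigor mortis time adjustment:
Exponent = (T_ref - T_actual) / 10 = (20 - 21.2) / 10 = -0.12
Q10 factor = 2.5^-0.12 = 0.89587
t_adjusted = 3 * 0.89587 = 2.69 hours

2.69


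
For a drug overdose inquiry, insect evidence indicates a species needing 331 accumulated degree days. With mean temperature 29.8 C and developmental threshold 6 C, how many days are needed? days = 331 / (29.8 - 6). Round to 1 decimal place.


Insect development time:
Effective temperature = avg_temp - T_base = 29.8 - 6 = 23.8 C
Days = ADD / effective_temp = 331 / 23.8 = 13.9 days

13.9


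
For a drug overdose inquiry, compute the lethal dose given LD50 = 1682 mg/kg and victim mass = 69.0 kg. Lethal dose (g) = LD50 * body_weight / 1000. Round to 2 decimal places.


Lethal dose calculation:
Lethal dose = LD50 * body_weight / 1000
= 1682 * 69.0 / 1000
= 116058 / 1000
= 116.06 g

116.06


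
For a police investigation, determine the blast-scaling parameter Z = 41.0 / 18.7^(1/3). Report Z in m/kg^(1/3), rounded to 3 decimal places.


Scaled distance calculation:
W^(1/3) = 18.7^(1/3) = 2.654283
Z = R / W^(1/3) = 41.0 / 2.654283
Z = 15.447 m/kg^(1/3)

15.447


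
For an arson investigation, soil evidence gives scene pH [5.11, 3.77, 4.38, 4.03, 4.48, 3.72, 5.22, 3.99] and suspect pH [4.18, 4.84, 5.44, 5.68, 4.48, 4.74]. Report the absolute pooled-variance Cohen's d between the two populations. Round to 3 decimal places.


Pooled-variance Cohen's d for soil pH comparison:
Scene mean = 34.7 / 8 = 4.3375
Suspect mean = 29.36 / 6 = 4.893333
Scene sample variance s_s^2 = 0.330907
Suspect sample variance s_c^2 = 0.324747
Pooled variance = ((n_s-1)*s_s^2 + (n_c-1)*s_c^2) / (n_s + n_c - 2) = 0.32834
Pooled SD = sqrt(0.32834) = 0.57301
Mean difference = -0.555833
|d| = |-0.555833| / 0.57301 = 0.970

0.970


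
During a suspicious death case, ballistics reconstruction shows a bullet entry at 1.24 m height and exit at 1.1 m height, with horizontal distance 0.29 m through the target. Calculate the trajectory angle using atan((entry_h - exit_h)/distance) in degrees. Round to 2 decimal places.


Bullet trajectory angle:
Height difference = 1.24 - 1.1 = 0.14 m
angle = atan(0.14 / 0.29)
angle = atan(0.482759)
angle = 25.77 degrees

25.77
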